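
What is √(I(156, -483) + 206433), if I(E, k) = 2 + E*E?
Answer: √230771 ≈ 480.39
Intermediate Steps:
I(E, k) = 2 + E²
√(I(156, -483) + 206433) = √((2 + 156²) + 206433) = √((2 + 24336) + 206433) = √(24338 + 206433) = √230771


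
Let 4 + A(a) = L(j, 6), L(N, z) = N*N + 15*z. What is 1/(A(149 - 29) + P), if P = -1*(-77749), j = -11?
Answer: 1/77956 ≈ 1.2828e-5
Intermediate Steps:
P = 77749
L(N, z) = N² + 15*z
A(a) = 207 (A(a) = -4 + ((-11)² + 15*6) = -4 + (121 + 90) = -4 + 211 = 207)
1/(A(149 - 29) + P) = 1/(207 + 77749) = 1/77956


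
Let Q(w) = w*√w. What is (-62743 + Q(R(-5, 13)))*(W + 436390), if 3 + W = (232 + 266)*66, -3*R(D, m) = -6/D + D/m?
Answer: -29442466465 - 4974103*I*√10335/7605 ≈ -2.9442e+10 - 66492.0*I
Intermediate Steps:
R(D, m) = 2/D - D/(3*m) (R(D, m) = -(-6/D + D/m)/3 = 2/D - D/(3*m))
W = 32865 (W = -3 + (232 + 266)*66 = -3 + 498*66 = -3 + 32868 = 32865)
Q(w) = w^(3/2)
(-62743 + Q(R(-5, 13)))*(W + 436390) = (-62743 + (2/(-5) - ⅓*(-5)/13)^(3/2))*(32865 + 436390) = (-62743 + (2*(-⅕) - ⅓*(-5)*1/13)^(3/2))*469255 = (-62743 + (-⅖ + 5/39)^(3/2))*469255 = (-62743 + (-53/195)^(3/2))*469255 = (-62743 - 53*I*√10335/38025)*469255 = -29442466465 - 4974103*I*√10335/7605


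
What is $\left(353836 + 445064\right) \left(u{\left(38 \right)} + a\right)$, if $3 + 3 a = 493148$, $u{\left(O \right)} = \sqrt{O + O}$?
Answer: $131324513500 + 1597800 \sqrt{19} \approx 1.3133 \cdot 10^{11}$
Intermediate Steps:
$u{\left(O \right)} = \sqrt{2} \sqrt{O}$ ($u{\left(O \right)} = \sqrt{2 O} = \sqrt{2} \sqrt{O}$)
$a = \frac{493145}{3}$ ($a = -1 + \frac{1}{3} \cdot 493148 = -1 + \frac{493148}{3} = \frac{493145}{3} \approx 1.6438 \cdot 10^{5}$)
$\left(353836 + 445064\right) \left(u{\left(38 \right)} + a\right) = \left(353836 + 445064\right) \left(\sqrt{2} \sqrt{38} + \frac{493145}{3}\right) = 798900 \left(2 \sqrt{19} + \frac{493145}{3}\right) = 798900 \left(\frac{493145}{3} + 2 \sqrt{19}\right) = 131324513500 + 1597800 \sqrt{19}$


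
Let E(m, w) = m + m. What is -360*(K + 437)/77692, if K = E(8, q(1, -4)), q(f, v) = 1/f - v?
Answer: -40770/19423 ≈ -2.0991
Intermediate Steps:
E(m, w) = 2*m
K = 16 (K = 2*8 = 16)
-360*(K + 437)/77692 = -360*(16 + 437)/77692 = -360*453*(1/77692) = -163080*1/77692 = -40770/19423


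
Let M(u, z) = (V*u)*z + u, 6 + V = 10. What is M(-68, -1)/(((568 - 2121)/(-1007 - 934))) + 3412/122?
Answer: 26803222/94733 ≈ 282.93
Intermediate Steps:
V = 4 (V = -6 + 10 = 4)
M(u, z) = u + 4*u*z (M(u, z) = (4*u)*z + u = 4*u*z + u = u + 4*u*z)
M(-68, -1)/(((568 - 2121)/(-1007 - 934))) + 3412/122 = (-68*(1 + 4*(-1)))/(((568 - 2121)/(-1007 - 934))) + 3412/122 = (-68*(1 - 4))/((-1553/(-1941))) + 3412*(1/122) = (-68*(-3))/((-1553*(-1/1941))) + 1706/61 = 204/(1553/1941) + 1706/61 = 204*(1941/1553) + 1706/61 = 395964/1553 + 1706/61 = 26803222/94733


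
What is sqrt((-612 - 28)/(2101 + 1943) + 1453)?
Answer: sqrt(1484980053)/1011 ≈ 38.116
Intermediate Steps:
sqrt((-612 - 28)/(2101 + 1943) + 1453) = sqrt(-640/4044 + 1453) = sqrt(-640*1/4044 + 1453) = sqrt(-160/1011 + 1453) = sqrt(1468823/1011) = sqrt(1484980053)/1011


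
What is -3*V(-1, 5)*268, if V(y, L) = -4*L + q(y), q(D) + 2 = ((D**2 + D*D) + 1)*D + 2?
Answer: 18492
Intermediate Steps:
q(D) = D*(1 + 2*D**2) (q(D) = -2 + (((D**2 + D*D) + 1)*D + 2) = -2 + (((D**2 + D**2) + 1)*D + 2) = -2 + ((2*D**2 + 1)*D + 2) = -2 + ((1 + 2*D**2)*D + 2) = -2 + (D*(1 + 2*D**2) + 2) = -2 + (2 + D*(1 + 2*D**2)) = D*(1 + 2*D**2))
V(y, L) = y - 4*L + 2*y**3 (V(y, L) = -4*L + (y + 2*y**3) = y - 4*L + 2*y**3)
-3*V(-1, 5)*268 = -3*(-1 - 4*5 + 2*(-1)**3)*268 = -3*(-1 - 20 + 2*(-1))*268 = -3*(-1 - 20 - 2)*268 = -3*(-23)*268 = 69*268 = 18492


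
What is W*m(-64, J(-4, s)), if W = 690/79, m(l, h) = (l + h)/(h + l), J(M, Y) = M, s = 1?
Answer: 690/79 ≈ 8.7342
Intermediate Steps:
m(l, h) = 1 (m(l, h) = (h + l)/(h + l) = 1)
W = 690/79 (W = 690*(1/79) = 690/79 ≈ 8.7342)
W*m(-64, J(-4, s)) = (690/79)*1 = 690/79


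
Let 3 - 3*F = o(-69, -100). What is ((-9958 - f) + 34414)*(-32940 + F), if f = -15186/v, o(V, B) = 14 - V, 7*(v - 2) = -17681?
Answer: -14240210455000/17667 ≈ -8.0603e+8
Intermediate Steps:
v = -17667/7 (v = 2 + (⅐)*(-17681) = 2 - 17681/7 = -17667/7 ≈ -2523.9)
f = 35434/5889 (f = -15186/(-17667/7) = -15186*(-7/17667) = 35434/5889 ≈ 6.0170)
F = -80/3 (F = 1 - (14 - 1*(-69))/3 = 1 - (14 + 69)/3 = 1 - ⅓*83 = 1 - 83/3 = -80/3 ≈ -26.667)
((-9958 - f) + 34414)*(-32940 + F) = ((-9958 - 1*35434/5889) + 34414)*(-32940 - 80/3) = ((-9958 - 35434/5889) + 34414)*(-98900/3) = (-58678096/5889 + 34414)*(-98900/3) = (143985950/5889)*(-98900/3) = -14240210455000/17667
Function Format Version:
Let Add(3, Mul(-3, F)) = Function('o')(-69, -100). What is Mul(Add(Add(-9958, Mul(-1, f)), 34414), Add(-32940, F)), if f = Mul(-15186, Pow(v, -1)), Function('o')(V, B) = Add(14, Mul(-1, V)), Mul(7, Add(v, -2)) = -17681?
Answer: Rational(-14240210455000, 17667) ≈ -8.0603e+8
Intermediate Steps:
v = Rational(-17667, 7) (v = Add(2, Mul(Rational(1, 7), -17681)) = Add(2, Rational(-17681, 7)) = Rational(-17667, 7) ≈ -2523.9)
f = Rational(35434, 5889) (f = Mul(-15186, Pow(Rational(-17667, 7), -1)) = Mul(-15186, Rational(-7, 17667)) = Rational(35434, 5889) ≈ 6.0170)
F = Rational(-80, 3) (F = Add(1, Mul(Rational(-1, 3), Add(14, Mul(-1, -69)))) = Add(1, Mul(Rational(-1, 3), Add(14, 69))) = Add(1, Mul(Rational(-1, 3), 83)) = Add(1, Rational(-83, 3)) = Rational(-80, 3) ≈ -26.667)
Mul(Add(Add(-9958, Mul(-1, f)), 34414), Add(-32940, F)) = Mul(Add(Add(-9958, Mul(-1, Rational(35434, 5889))), 34414), Add(-32940, Rational(-80, 3))) = Mul(Add(Add(-9958, Rational(-35434, 5889)), 34414), Rational(-98900, 3)) = Mul(Add(Rational(-58678096, 5889), 34414), Rational(-98900, 3)) = Mul(Rational(143985950, 5889), Rational(-98900, 3)) = Rational(-14240210455000, 17667)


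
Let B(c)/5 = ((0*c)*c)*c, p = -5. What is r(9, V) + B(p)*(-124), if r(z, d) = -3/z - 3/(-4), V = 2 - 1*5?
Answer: 5/12 ≈ 0.41667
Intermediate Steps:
V = -3 (V = 2 - 5 = -3)
r(z, d) = 3/4 - 3/z (r(z, d) = -3/z - 3*(-1/4) = -3/z + 3/4 = 3/4 - 3/z)
B(c) = 0 (B(c) = 5*(((0*c)*c)*c) = 5*((0*c)*c) = 5*(0*c) = 5*0 = 0)
r(9, V) + B(p)*(-124) = (3/4 - 3/9) + 0*(-124) = (3/4 - 3*1/9) + 0 = (3/4 - 1/3) + 0 = 5/12 + 0 = 5/12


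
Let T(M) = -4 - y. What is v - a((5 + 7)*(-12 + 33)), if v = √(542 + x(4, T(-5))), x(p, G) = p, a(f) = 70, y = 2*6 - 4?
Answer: -70 + √546 ≈ -46.633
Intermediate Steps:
y = 8 (y = 12 - 4 = 8)
T(M) = -12 (T(M) = -4 - 1*8 = -4 - 8 = -12)
v = √546 (v = √(542 + 4) = √546 ≈ 23.367)
v - a((5 + 7)*(-12 + 33)) = √546 - 1*70 = √546 - 70 = -70 + √546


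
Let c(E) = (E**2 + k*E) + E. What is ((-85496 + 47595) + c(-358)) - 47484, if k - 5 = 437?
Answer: -115815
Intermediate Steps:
k = 442 (k = 5 + 437 = 442)
c(E) = E**2 + 443*E (c(E) = (E**2 + 442*E) + E = E**2 + 443*E)
((-85496 + 47595) + c(-358)) - 47484 = ((-85496 + 47595) - 358*(443 - 358)) - 47484 = (-37901 - 358*85) - 47484 = (-37901 - 30430) - 47484 = -68331 - 47484 = -115815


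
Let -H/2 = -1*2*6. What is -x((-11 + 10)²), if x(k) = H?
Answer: -24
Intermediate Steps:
H = 24 (H = -2*(-1*2)*6 = -(-4)*6 = -2*(-12) = 24)
x(k) = 24
-x((-11 + 10)²) = -1*24 = -24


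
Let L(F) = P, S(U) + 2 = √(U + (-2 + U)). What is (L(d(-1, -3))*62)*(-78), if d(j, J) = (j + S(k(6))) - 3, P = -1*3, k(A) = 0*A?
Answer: 14508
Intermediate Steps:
k(A) = 0
P = -3
S(U) = -2 + √(-2 + 2*U) (S(U) = -2 + √(U + (-2 + U)) = -2 + √(-2 + 2*U))
d(j, J) = -5 + j + I*√2 (d(j, J) = (j + (-2 + √(-2 + 2*0))) - 3 = (j + (-2 + √(-2 + 0))) - 3 = (j + (-2 + √(-2))) - 3 = (j + (-2 + I*√2)) - 3 = (-2 + j + I*√2) - 3 = -5 + j + I*√2)
L(F) = -3
(L(d(-1, -3))*62)*(-78) = -3*62*(-78) = -186*(-78) = 14508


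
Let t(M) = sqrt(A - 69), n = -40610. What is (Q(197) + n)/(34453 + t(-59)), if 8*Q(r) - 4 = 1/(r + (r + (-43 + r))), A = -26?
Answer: -6133738115291/5203848788736 + 178032047*I*sqrt(95)/5203848788736 ≈ -1.1787 + 0.00033345*I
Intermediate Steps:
Q(r) = 1/2 + 1/(8*(-43 + 3*r)) (Q(r) = 1/2 + 1/(8*(r + (r + (-43 + r)))) = 1/2 + 1/(8*(r + (-43 + 2*r))) = 1/2 + 1/(8*(-43 + 3*r)))
t(M) = I*sqrt(95) (t(M) = sqrt(-26 - 69) = sqrt(-95) = I*sqrt(95))
(Q(197) + n)/(34453 + t(-59)) = (3*(-57 + 4*197)/(8*(-43 + 3*197)) - 40610)/(34453 + I*sqrt(95)) = (3*(-57 + 788)/(8*(-43 + 591)) - 40610)/(34453 + I*sqrt(95)) = ((3/8)*731/548 - 40610)/(34453 + I*sqrt(95)) = ((3/8)*(1/548)*731 - 40610)/(34453 + I*sqrt(95)) = (2193/4384 - 40610)/(34453 + I*sqrt(95)) = -178032047/(4384*(34453 + I*sqrt(95)))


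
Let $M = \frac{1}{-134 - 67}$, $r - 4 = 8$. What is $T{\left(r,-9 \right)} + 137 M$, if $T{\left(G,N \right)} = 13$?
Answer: $\frac{2476}{201} \approx 12.318$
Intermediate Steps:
$r = 12$ ($r = 4 + 8 = 12$)
$M = - \frac{1}{201}$ ($M = \frac{1}{-201} = - \frac{1}{201} \approx -0.0049751$)
$T{\left(r,-9 \right)} + 137 M = 13 + 137 \left(- \frac{1}{201}\right) = 13 - \frac{137}{201} = \frac{2476}{201}$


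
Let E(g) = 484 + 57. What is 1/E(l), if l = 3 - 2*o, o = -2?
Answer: 1/541 ≈ 0.0018484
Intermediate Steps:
l = 7 (l = 3 - 2*(-2) = 3 + 4 = 7)
E(g) = 541
1/E(l) = 1/541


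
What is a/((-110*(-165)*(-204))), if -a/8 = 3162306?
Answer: 62006/9075 ≈ 6.8326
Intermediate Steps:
a = -25298448 (a = -8*3162306 = -25298448)
a/((-110*(-165)*(-204))) = -25298448/(-110*(-165)*(-204)) = -25298448/(18150*(-204)) = -25298448/(-3702600) = -25298448*(-1/3702600) = 62006/9075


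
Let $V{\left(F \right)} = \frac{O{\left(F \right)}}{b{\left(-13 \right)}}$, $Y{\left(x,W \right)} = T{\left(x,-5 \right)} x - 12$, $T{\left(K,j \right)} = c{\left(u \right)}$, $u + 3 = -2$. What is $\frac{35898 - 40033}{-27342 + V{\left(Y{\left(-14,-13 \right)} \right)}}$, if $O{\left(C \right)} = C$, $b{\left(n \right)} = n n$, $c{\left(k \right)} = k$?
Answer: $\frac{139763}{924148} \approx 0.15123$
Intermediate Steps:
$u = -5$ ($u = -3 - 2 = -5$)
$T{\left(K,j \right)} = -5$
$b{\left(n \right)} = n^{2}$
$Y{\left(x,W \right)} = -12 - 5 x$ ($Y{\left(x,W \right)} = - 5 x - 12 = -12 - 5 x$)
$V{\left(F \right)} = \frac{F}{169}$ ($V{\left(F \right)} = \frac{F}{\left(-13\right)^{2}} = \frac{F}{169}$)
$\frac{35898 - 40033}{-27342 + V{\left(Y{\left(-14,-13 \right)} \right)}} = \frac{35898 - 40033}{-27342 + \frac{-12 - -70}{169}} = - \frac{4135}{-27342 + \frac{-12 + 70}{169}} = - \frac{4135}{-27342 + \frac{1}{169} \cdot 58} = - \frac{4135}{-27342 + \frac{58}{169}} = - \frac{4135}{- \frac{4620740}{169}} = \left(-4135\right) \left(- \frac{169}{4620740}\right) = \frac{139763}{924148}$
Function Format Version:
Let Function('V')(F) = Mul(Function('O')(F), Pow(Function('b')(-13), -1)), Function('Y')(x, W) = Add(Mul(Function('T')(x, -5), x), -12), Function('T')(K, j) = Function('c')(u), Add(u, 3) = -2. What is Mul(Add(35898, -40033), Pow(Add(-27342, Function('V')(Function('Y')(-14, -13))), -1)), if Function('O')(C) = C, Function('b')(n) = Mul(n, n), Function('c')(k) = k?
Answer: Rational(139763, 924148) ≈ 0.15123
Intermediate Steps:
u = -5 (u = Add(-3, -2) = -5)
Function('T')(K, j) = -5
Function('b')(n) = Pow(n, 2)
Function('Y')(x, W) = Add(-12, Mul(-5, x)) (Function('Y')(x, W) = Add(Mul(-5, x), -12) = Add(-12, Mul(-5, x)))
Function('V')(F) = Mul(Rational(1, 169), F) (Function('V')(F) = Mul(F, Pow(Pow(-13, 2), -1)) = Mul(F, Pow(169, -1)) = Mul(F, Rational(1, 169)) = Mul(Rational(1, 169), F))
Mul(Add(35898, -40033), Pow(Add(-27342, Function('V')(Function('Y')(-14, -13))), -1)) = Mul(Add(35898, -40033), Pow(Add(-27342, Mul(Rational(1, 169), Add(-12, Mul(-5, -14)))), -1)) = Mul(-4135, Pow(Add(-27342, Mul(Rational(1, 169), Add(-12, 70))), -1)) = Mul(-4135, Pow(Add(-27342, Mul(Rational(1, 169), 58)), -1)) = Mul(-4135, Pow(Add(-27342, Rational(58, 169)), -1)) = Mul(-4135, Pow(Rational(-4620740, 169), -1)) = Mul(-4135, Rational(-169, 4620740)) = Rational(139763, 924148)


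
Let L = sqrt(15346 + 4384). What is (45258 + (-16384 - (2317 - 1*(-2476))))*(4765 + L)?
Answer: 114745965 + 24081*sqrt(19730) ≈ 1.1813e+8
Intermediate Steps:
L = sqrt(19730) ≈ 140.46
(45258 + (-16384 - (2317 - 1*(-2476))))*(4765 + L) = (45258 + (-16384 - (2317 - 1*(-2476))))*(4765 + sqrt(19730)) = (45258 + (-16384 - (2317 + 2476)))*(4765 + sqrt(19730)) = (45258 + (-16384 - 1*4793))*(4765 + sqrt(19730)) = (45258 + (-16384 - 4793))*(4765 + sqrt(19730)) = (45258 - 21177)*(4765 + sqrt(19730)) = 24081*(4765 + sqrt(19730)) = 114745965 + 24081*sqrt(19730)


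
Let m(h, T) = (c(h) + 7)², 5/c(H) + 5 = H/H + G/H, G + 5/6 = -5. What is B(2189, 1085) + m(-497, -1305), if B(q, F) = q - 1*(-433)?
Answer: 7663983991/2886601 ≈ 2655.0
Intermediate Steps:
G = -35/6 (G = -⅚ - 5 = -35/6 ≈ -5.8333)
B(q, F) = 433 + q (B(q, F) = q + 433 = 433 + q)
c(H) = 5/(-4 - 35/(6*H)) (c(H) = 5/(-5 + (H/H - 35/(6*H))) = 5/(-5 + (1 - 35/(6*H))) = 5/(-4 - 35/(6*H)))
m(h, T) = (7 - 30*h/(35 + 24*h))² (m(h, T) = (-30*h/(35 + 24*h) + 7)² = (7 - 30*h/(35 + 24*h))²)
B(2189, 1085) + m(-497, -1305) = (433 + 2189) + (245 + 138*(-497))²/(35 + 24*(-497))² = 2622 + (245 - 68586)²/(35 - 11928)² = 2622 + (-68341)²/(-11893)² = 2622 + (1/141443449)*4670492281 = 2622 + 95316169/2886601 = 7663983991/2886601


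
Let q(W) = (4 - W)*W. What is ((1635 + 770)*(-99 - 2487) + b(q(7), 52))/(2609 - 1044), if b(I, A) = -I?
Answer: -6219309/1565 ≈ -3974.0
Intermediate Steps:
q(W) = W*(4 - W)
((1635 + 770)*(-99 - 2487) + b(q(7), 52))/(2609 - 1044) = ((1635 + 770)*(-99 - 2487) - 7*(4 - 1*7))/(2609 - 1044) = (2405*(-2586) - 7*(4 - 7))/1565 = (-6219330 - 7*(-3))*(1/1565) = (-6219330 - 1*(-21))*(1/1565) = (-6219330 + 21)*(1/1565) = -6219309*1/1565 = -6219309/1565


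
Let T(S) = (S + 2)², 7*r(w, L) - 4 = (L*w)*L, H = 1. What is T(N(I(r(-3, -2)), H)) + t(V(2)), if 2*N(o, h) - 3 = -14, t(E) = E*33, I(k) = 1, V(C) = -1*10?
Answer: -1271/4 ≈ -317.75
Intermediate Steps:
V(C) = -10
r(w, L) = 4/7 + w*L²/7 (r(w, L) = 4/7 + ((L*w)*L)/7 = 4/7 + (w*L²)/7 = 4/7 + w*L²/7)
t(E) = 33*E
N(o, h) = -11/2 (N(o, h) = 3/2 + (½)*(-14) = 3/2 - 7 = -11/2)
T(S) = (2 + S)²
T(N(I(r(-3, -2)), H)) + t(V(2)) = (2 - 11/2)² + 33*(-10) = (-7/2)² - 330 = 49/4 - 330 = -1271/4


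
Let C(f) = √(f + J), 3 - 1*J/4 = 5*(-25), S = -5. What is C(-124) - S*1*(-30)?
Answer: -150 + 2*√97 ≈ -130.30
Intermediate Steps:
J = 512 (J = 12 - 20*(-25) = 12 - 4*(-125) = 12 + 500 = 512)
C(f) = √(512 + f) (C(f) = √(f + 512) = √(512 + f))
C(-124) - S*1*(-30) = √(512 - 124) - (-5*1)*(-30) = √388 - (-5)*(-30) = 2*√97 - 1*150 = 2*√97 - 150 = -150 + 2*√97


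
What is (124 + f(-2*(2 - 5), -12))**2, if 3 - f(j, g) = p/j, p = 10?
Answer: 141376/9 ≈ 15708.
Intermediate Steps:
f(j, g) = 3 - 10/j
(124 + f(-2*(2 - 5), -12))**2 = (124 + (3 - 10*(-1/(2*(2 - 5)))))**2 = (124 + (3 - 10/((-2*(-3)))))**2 = (124 + (3 - 10/6))**2 = (124 + (3 - 10*1/6))**2 = (124 + (3 - 5/3))**2 = (124 + 4/3)**2 = (376/3)**2 = 141376/9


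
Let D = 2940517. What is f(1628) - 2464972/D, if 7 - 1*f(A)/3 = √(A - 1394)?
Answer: 59285885/2940517 - 9*√26 ≈ -25.729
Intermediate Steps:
f(A) = 21 - 3*√(-1394 + A) (f(A) = 21 - 3*√(A - 1394) = 21 - 3*√(-1394 + A))
f(1628) - 2464972/D = (21 - 3*√(-1394 + 1628)) - 2464972/2940517 = (21 - 9*√26) - 2464972*1/2940517 = (21 - 9*√26) - 2464972/2940517 = 59285885/2940517 - 9*√26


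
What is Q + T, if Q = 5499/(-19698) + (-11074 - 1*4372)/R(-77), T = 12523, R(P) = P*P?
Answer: 9947056621/794486 ≈ 12520.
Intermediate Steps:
R(P) = P**2
Q = -2291557/794486 (Q = 5499/(-19698) + (-11074 - 1*4372)/((-77)**2) = 5499*(-1/19698) + (-11074 - 4372)/5929 = -1833/6566 - 15446*1/5929 = -1833/6566 - 15446/5929 = -2291557/794486 ≈ -2.8843)
Q + T = -2291557/794486 + 12523 = 9947056621/794486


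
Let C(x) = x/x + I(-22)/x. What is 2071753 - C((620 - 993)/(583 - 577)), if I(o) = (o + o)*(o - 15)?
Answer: 772773264/373 ≈ 2.0718e+6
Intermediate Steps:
I(o) = 2*o*(-15 + o) (I(o) = (2*o)*(-15 + o) = 2*o*(-15 + o))
C(x) = 1 + 1628/x (C(x) = x/x + (2*(-22)*(-15 - 22))/x = 1 + (2*(-22)*(-37))/x = 1 + 1628/x)
2071753 - C((620 - 993)/(583 - 577)) = 2071753 - (1628 + (620 - 993)/(583 - 577))/((620 - 993)/(583 - 577)) = 2071753 - (1628 - 373/6)/((-373/6)) = 2071753 - (1628 - 373*⅙)/((-373*⅙)) = 2071753 - (1628 - 373/6)/(-373/6) = 2071753 - (-6)*9395/(373*6) = 2071753 - 1*(-9395/373) = 2071753 + 9395/373 = 772773264/373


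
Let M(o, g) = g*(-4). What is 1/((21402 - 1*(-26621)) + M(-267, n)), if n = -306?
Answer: 1/49247 ≈ 2.0306e-5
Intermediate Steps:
M(o, g) = -4*g
1/((21402 - 1*(-26621)) + M(-267, n)) = 1/((21402 - 1*(-26621)) - 4*(-306)) = 1/((21402 + 26621) + 1224) = 1/(48023 + 1224) = 1/49247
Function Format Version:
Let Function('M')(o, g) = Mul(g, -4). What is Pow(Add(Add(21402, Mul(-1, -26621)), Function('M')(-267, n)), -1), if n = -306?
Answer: Rational(1, 49247) ≈ 2.0306e-5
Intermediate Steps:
Function('M')(o, g) = Mul(-4, g)
Pow(Add(Add(21402, Mul(-1, -26621)), Function('M')(-267, n)), -1) = Pow(Add(Add(21402, Mul(-1, -26621)), Mul(-4, -306)), -1) = Pow(Add(Add(21402, 26621), 1224), -1) = Pow(Add(48023, 1224), -1) = Pow(49247, -1) = Rational(1, 49247)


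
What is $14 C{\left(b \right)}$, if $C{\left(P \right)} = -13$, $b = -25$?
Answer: $-182$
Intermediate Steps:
$14 C{\left(b \right)} = 14 \left(-13\right) = -182$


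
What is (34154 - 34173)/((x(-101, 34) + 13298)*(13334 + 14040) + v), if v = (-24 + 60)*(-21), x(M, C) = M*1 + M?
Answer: -19/358489148 ≈ -5.3000e-8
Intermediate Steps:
x(M, C) = 2*M (x(M, C) = M + M = 2*M)
v = -756 (v = 36*(-21) = -756)
(34154 - 34173)/((x(-101, 34) + 13298)*(13334 + 14040) + v) = (34154 - 34173)/((2*(-101) + 13298)*(13334 + 14040) - 756) = -19/((-202 + 13298)*27374 - 756) = -19/(13096*27374 - 756) = -19/(358489904 - 756) = -19/358489148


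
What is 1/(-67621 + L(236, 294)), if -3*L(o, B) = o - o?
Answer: -1/67621 ≈ -1.4788e-5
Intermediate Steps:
L(o, B) = 0 (L(o, B) = -(o - o)/3 = -⅓*0 = 0)
1/(-67621 + L(236, 294)) = 1/(-67621 + 0) = 1/(-67621) = -1/67621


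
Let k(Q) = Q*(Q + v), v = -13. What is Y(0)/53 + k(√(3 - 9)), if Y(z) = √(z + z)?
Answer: -6 - 13*I*√6 ≈ -6.0 - 31.843*I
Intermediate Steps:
Y(z) = √2*√z (Y(z) = √(2*z) = √2*√z)
k(Q) = Q*(-13 + Q) (k(Q) = Q*(Q - 13) = Q*(-13 + Q))
Y(0)/53 + k(√(3 - 9)) = (√2*√0)/53 + √(3 - 9)*(-13 + √(3 - 9)) = (√2*0)*(1/53) + √(-6)*(-13 + √(-6)) = 0*(1/53) + (I*√6)*(-13 + I*√6) = 0 + I*√6*(-13 + I*√6) = I*√6*(-13 + I*√6)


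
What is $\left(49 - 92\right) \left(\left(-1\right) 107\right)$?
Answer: $4601$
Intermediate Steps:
$\left(49 - 92\right) \left(\left(-1\right) 107\right) = \left(-43\right) \left(-107\right) = 4601$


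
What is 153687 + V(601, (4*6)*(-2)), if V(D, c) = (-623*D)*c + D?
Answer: 18126592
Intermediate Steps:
V(D, c) = D - 623*D*c (V(D, c) = -623*D*c + D = D - 623*D*c)
153687 + V(601, (4*6)*(-2)) = 153687 + 601*(1 - 623*4*6*(-2)) = 153687 + 601*(1 - 14952*(-2)) = 153687 + 601*(1 - 623*(-48)) = 153687 + 601*(1 + 29904) = 153687 + 601*29905 = 153687 + 17972905 = 18126592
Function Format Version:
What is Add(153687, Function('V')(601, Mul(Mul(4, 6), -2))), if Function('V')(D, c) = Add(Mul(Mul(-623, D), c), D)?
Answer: 18126592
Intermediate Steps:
Function('V')(D, c) = Add(D, Mul(-623, D, c)) (Function('V')(D, c) = Add(Mul(-623, D, c), D) = Add(D, Mul(-623, D, c)))
Add(153687, Function('V')(601, Mul(Mul(4, 6), -2))) = Add(153687, Mul(601, Add(1, Mul(-623, Mul(Mul(4, 6), -2))))) = Add(153687, Mul(601, Add(1, Mul(-623, Mul(24, -2))))) = Add(153687, Mul(601, Add(1, Mul(-623, -48)))) = Add(153687, Mul(601, Add(1, 29904))) = Add(153687, Mul(601, 29905)) = Add(153687, 17972905) = 18126592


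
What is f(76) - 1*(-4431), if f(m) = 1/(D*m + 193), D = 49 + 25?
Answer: 25775128/5817 ≈ 4431.0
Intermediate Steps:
D = 74
f(m) = 1/(193 + 74*m) (f(m) = 1/(74*m + 193) = 1/(193 + 74*m))
f(76) - 1*(-4431) = 1/(193 + 74*76) - 1*(-4431) = 1/(193 + 5624) + 4431 = 1/5817 + 4431 = 25775128/5817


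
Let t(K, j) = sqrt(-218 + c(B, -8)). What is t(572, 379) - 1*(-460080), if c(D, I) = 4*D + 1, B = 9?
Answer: 460080 + I*sqrt(181) ≈ 4.6008e+5 + 13.454*I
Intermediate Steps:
c(D, I) = 1 + 4*D
t(K, j) = I*sqrt(181) (t(K, j) = sqrt(-218 + (1 + 4*9)) = sqrt(-218 + (1 + 36)) = sqrt(-218 + 37) = sqrt(-181) = I*sqrt(181))
t(572, 379) - 1*(-460080) = I*sqrt(181) - 1*(-460080) = I*sqrt(181) + 460080 = 460080 + I*sqrt(181)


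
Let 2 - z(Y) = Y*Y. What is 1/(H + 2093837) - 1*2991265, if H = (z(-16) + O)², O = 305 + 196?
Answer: -6445715420189/2154846 ≈ -2.9913e+6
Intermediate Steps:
z(Y) = 2 - Y² (z(Y) = 2 - Y*Y = 2 - Y²)
O = 501
H = 61009 (H = ((2 - 1*(-16)²) + 501)² = ((2 - 1*256) + 501)² = ((2 - 256) + 501)² = (-254 + 501)² = 247² = 61009)
1/(H + 2093837) - 1*2991265 = 1/(61009 + 2093837) - 1*2991265 = 1/2154846 - 2991265 = -6445715420189/2154846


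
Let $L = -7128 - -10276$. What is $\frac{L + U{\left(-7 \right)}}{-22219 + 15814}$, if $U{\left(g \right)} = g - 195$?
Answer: $- \frac{982}{2135} \approx -0.45995$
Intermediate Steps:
$U{\left(g \right)} = -195 + g$
$L = 3148$ ($L = -7128 + 10276 = 3148$)
$\frac{L + U{\left(-7 \right)}}{-22219 + 15814} = \frac{3148 - 202}{-22219 + 15814} = \frac{3148 - 202}{-6405} = 2946 \left(- \frac{1}{6405}\right) = - \frac{982}{2135}$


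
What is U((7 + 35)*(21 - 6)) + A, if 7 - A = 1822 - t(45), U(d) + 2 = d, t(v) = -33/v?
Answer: -17816/15 ≈ -1187.7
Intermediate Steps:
U(d) = -2 + d
A = -27236/15 (A = 7 - (1822 - (-33)/45) = 7 - (1822 - 1*(-11/15)) = 7 - (1822 + 11/15) = 7 - 1*27341/15 = 7 - 27341/15 = -27236/15 ≈ -1815.7)
U((7 + 35)*(21 - 6)) + A = (-2 + (7 + 35)*(21 - 6)) - 27236/15 = (-2 + 42*15) - 27236/15 = (-2 + 630) - 27236/15 = 628 - 27236/15 = -17816/15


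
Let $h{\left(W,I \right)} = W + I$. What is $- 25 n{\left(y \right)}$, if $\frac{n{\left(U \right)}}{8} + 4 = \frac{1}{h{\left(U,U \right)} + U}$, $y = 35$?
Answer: $\frac{16760}{21} \approx 798.1$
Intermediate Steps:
$h{\left(W,I \right)} = I + W$
$n{\left(U \right)} = -32 + \frac{8}{3 U}$ ($n{\left(U \right)} = -32 + \frac{8}{\left(U + U\right) + U} = -32 + \frac{8}{2 U + U} = -32 + \frac{8}{3 U}$)
$- 25 n{\left(y \right)} = - 25 \left(-32 + \frac{8}{3 \cdot 35}\right) = - 25 \left(-32 + \frac{8}{3} \cdot \frac{1}{35}\right) = - 25 \left(-32 + \frac{8}{105}\right) = \left(-25\right) \left(- \frac{3352}{105}\right) = \frac{16760}{21}$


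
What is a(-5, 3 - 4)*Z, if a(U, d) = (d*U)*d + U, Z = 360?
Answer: -3600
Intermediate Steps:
a(U, d) = U + U*d² (a(U, d) = (U*d)*d + U = U*d² + U = U + U*d²)
a(-5, 3 - 4)*Z = -5*(1 + (3 - 4)²)*360 = -5*(1 + (-1)²)*360 = -5*(1 + 1)*360 = -5*2*360 = -10*360 = -3600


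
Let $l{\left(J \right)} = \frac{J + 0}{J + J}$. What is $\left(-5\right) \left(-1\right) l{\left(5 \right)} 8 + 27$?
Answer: $47$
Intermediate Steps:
$l{\left(J \right)} = \frac{1}{2}$ ($l{\left(J \right)} = \frac{J}{2 J} = J \frac{1}{2 J} = \frac{1}{2}$)
$\left(-5\right) \left(-1\right) l{\left(5 \right)} 8 + 27 = \left(-5\right) \left(-1\right) \frac{1}{2} \cdot 8 + 27 = 5 \cdot \frac{1}{2} \cdot 8 + 27 = \frac{5}{2} \cdot 8 + 27 = 20 + 27 = 47$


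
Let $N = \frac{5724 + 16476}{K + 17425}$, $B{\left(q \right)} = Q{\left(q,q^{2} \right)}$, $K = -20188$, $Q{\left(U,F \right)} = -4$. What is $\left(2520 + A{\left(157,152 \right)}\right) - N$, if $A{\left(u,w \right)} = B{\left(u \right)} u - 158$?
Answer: $\frac{1604414}{921} \approx 1742.0$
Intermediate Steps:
$B{\left(q \right)} = -4$
$A{\left(u,w \right)} = -158 - 4 u$ ($A{\left(u,w \right)} = - 4 u - 158 = -158 - 4 u$)
$N = - \frac{7400}{921}$ ($N = \frac{5724 + 16476}{-20188 + 17425} = \frac{22200}{-2763} = 22200 \left(- \frac{1}{2763}\right) = - \frac{7400}{921} \approx -8.0347$)
$\left(2520 + A{\left(157,152 \right)}\right) - N = \left(2520 - 786\right) - - \frac{7400}{921} = \left(2520 - 786\right) + \frac{7400}{921} = 1734 + \frac{7400}{921} = \frac{1604414}{921}$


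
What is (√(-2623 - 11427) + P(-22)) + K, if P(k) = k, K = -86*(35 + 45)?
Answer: -6902 + 5*I*√562 ≈ -6902.0 + 118.53*I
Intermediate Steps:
K = -6880 (K = -86*80 = -6880)
(√(-2623 - 11427) + P(-22)) + K = (√(-2623 - 11427) - 22) - 6880 = (√(-14050) - 22) - 6880 = (5*I*√562 - 22) - 6880 = (-22 + 5*I*√562) - 6880 = -6902 + 5*I*√562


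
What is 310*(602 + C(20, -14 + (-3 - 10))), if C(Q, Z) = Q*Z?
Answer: 19220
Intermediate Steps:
310*(602 + C(20, -14 + (-3 - 10))) = 310*(602 + 20*(-14 + (-3 - 10))) = 310*(602 + 20*(-14 - 13)) = 310*(602 + 20*(-27)) = 310*(602 - 540) = 310*62 = 19220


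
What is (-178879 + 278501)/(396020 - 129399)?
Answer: 99622/266621 ≈ 0.37365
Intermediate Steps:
(-178879 + 278501)/(396020 - 129399) = 99622/266621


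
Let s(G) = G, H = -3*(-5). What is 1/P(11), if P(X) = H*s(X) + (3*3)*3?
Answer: 1/192 ≈ 0.0052083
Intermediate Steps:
H = 15
P(X) = 27 + 15*X (P(X) = 15*X + (3*3)*3 = 15*X + 9*3 = 15*X + 27 = 27 + 15*X)
1/P(11) = 1/(27 + 15*11) = 1/(27 + 165) = 1/192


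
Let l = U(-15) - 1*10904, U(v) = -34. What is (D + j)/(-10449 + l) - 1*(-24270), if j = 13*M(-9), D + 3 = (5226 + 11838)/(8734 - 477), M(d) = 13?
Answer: 4285897592204/176592459 ≈ 24270.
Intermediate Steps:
D = -7707/8257 (D = -3 + (5226 + 11838)/(8734 - 477) = -3 + 17064/8257 = -7707/8257 ≈ -0.93339)
l = -10938 (l = -34 - 1*10904 = -34 - 10904 = -10938)
j = 169 (j = 13*13 = 169)
(D + j)/(-10449 + l) - 1*(-24270) = (-7707/8257 + 169)/(-10449 - 10938) - 1*(-24270) = (1387726/8257)/(-21387) + 24270 = (1387726/8257)*(-1/21387) + 24270 = -1387726/176592459 + 24270 = 4285897592204/176592459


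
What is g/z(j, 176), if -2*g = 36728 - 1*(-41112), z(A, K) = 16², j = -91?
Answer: -4865/32 ≈ -152.03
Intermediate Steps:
z(A, K) = 256
g = -38920 (g = -(36728 - 1*(-41112))/2 = -(36728 + 41112)/2 = -½*77840 = -38920)
g/z(j, 176) = -38920/256 = -38920*1/256 = -4865/32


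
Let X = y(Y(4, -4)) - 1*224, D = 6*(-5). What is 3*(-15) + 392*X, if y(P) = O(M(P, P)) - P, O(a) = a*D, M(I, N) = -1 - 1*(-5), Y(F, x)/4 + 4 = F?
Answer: -134893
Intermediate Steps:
Y(F, x) = -16 + 4*F
D = -30
M(I, N) = 4 (M(I, N) = -1 + 5 = 4)
O(a) = -30*a (O(a) = a*(-30) = -30*a)
y(P) = -120 - P (y(P) = -30*4 - P = -120 - P)
X = -344 (X = (-120 - (-16 + 4*4)) - 1*224 = (-120 - (-16 + 16)) - 224 = (-120 - 1*0) - 224 = (-120 + 0) - 224 = -120 - 224 = -344)
3*(-15) + 392*X = 3*(-15) + 392*(-344) = -45 - 134848 = -134893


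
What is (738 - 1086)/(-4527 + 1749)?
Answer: 58/463 ≈ 0.12527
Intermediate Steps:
(738 - 1086)/(-4527 + 1749) = -348/(-2778) = -348*(-1/2778) = 58/463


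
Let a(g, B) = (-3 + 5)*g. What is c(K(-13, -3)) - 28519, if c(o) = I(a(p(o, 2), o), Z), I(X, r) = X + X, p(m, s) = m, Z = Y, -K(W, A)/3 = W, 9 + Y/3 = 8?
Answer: -28363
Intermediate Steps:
Y = -3 (Y = -27 + 3*8 = -27 + 24 = -3)
K(W, A) = -3*W
Z = -3
a(g, B) = 2*g
I(X, r) = 2*X
c(o) = 4*o (c(o) = 2*(2*o) = 4*o)
c(K(-13, -3)) - 28519 = 4*(-3*(-13)) - 28519 = 4*39 - 28519 = 156 - 28519 = -28363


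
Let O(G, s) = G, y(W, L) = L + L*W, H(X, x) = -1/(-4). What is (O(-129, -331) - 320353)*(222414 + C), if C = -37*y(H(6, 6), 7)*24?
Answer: -68789538408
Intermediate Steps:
H(X, x) = ¼ (H(X, x) = -1*(-¼) = ¼)
C = -7770 (C = -259*(1 + ¼)*24 = -259*5/4*24 = -37*35/4*24 = -1295/4*24 = -7770)
(O(-129, -331) - 320353)*(222414 + C) = (-129 - 320353)*(222414 - 7770) = -320482*214644 = -68789538408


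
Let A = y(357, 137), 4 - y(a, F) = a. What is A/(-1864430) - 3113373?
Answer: -5804666022037/1864430 ≈ -3.1134e+6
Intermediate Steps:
y(a, F) = 4 - a
A = -353 (A = 4 - 1*357 = 4 - 357 = -353)
A/(-1864430) - 3113373 = -353/(-1864430) - 3113373 = -353*(-1/1864430) - 3113373 = 353/1864430 - 3113373 = -5804666022037/1864430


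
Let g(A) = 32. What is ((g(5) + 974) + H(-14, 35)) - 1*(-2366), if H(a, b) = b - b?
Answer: 3372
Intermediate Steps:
H(a, b) = 0
((g(5) + 974) + H(-14, 35)) - 1*(-2366) = ((32 + 974) + 0) - 1*(-2366) = (1006 + 0) + 2366 = 1006 + 2366 = 3372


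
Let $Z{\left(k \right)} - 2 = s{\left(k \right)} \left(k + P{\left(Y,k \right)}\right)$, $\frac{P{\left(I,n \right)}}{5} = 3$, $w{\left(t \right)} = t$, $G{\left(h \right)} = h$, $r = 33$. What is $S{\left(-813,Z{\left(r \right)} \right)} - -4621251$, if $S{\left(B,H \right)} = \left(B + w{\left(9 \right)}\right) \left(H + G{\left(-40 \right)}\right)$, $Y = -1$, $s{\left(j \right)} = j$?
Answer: $3378267$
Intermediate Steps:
$P{\left(I,n \right)} = 15$ ($P{\left(I,n \right)} = 5 \cdot 3 = 15$)
$Z{\left(k \right)} = 2 + k \left(15 + k\right)$ ($Z{\left(k \right)} = 2 + k \left(k + 15\right) = 2 + k \left(15 + k\right)$)
$S{\left(B,H \right)} = \left(-40 + H\right) \left(9 + B\right)$ ($S{\left(B,H \right)} = \left(B + 9\right) \left(H - 40\right) = \left(9 + B\right) \left(-40 + H\right) = \left(-40 + H\right) \left(9 + B\right)$)
$S{\left(-813,Z{\left(r \right)} \right)} - -4621251 = \left(-360 - -32520 + 9 \left(2 + 33^{2} + 15 \cdot 33\right) - 813 \left(2 + 33^{2} + 15 \cdot 33\right)\right) - -4621251 = \left(-360 + 32520 + 9 \left(2 + 1089 + 495\right) - 813 \left(2 + 1089 + 495\right)\right) + 4621251 = \left(-360 + 32520 + 9 \cdot 1586 - 1289418\right) + 4621251 = \left(-360 + 32520 + 14274 - 1289418\right) + 4621251 = -1242984 + 4621251 = 3378267$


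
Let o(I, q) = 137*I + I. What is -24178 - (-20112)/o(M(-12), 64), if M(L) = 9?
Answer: -5001494/207 ≈ -24162.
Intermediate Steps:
o(I, q) = 138*I
-24178 - (-20112)/o(M(-12), 64) = -24178 - (-20112)/(138*9) = -24178 - (-20112)/1242 = -24178 - 1*(-3352/207) = -24178 + 3352/207 = -5001494/207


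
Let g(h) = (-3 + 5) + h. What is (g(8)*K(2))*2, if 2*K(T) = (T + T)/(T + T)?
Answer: 10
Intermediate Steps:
K(T) = ½ (K(T) = ((T + T)/(T + T))/2 = ((2*T)/((2*T)))/2 = ((2*T)*(1/(2*T)))/2 = (½)*1 = ½)
g(h) = 2 + h
(g(8)*K(2))*2 = ((2 + 8)*(½))*2 = (10*(½))*2 = 5*2 = 10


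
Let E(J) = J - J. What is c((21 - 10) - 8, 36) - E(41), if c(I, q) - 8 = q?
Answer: 44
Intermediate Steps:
c(I, q) = 8 + q
E(J) = 0
c((21 - 10) - 8, 36) - E(41) = (8 + 36) - 1*0 = 44 + 0 = 44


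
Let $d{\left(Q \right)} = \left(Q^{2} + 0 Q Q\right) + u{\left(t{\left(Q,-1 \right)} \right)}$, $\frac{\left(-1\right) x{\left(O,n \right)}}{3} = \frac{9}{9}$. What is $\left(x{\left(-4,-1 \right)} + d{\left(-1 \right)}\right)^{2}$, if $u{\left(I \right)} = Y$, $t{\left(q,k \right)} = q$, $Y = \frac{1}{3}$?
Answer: $\frac{25}{9} \approx 2.7778$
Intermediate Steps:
$x{\left(O,n \right)} = -3$ ($x{\left(O,n \right)} = - 3 \cdot \frac{9}{9} = - 3 \cdot 9 \cdot \frac{1}{9} = \left(-3\right) 1 = -3$)
$Y = \frac{1}{3} \approx 0.33333$
$u{\left(I \right)} = \frac{1}{3}$
$d{\left(Q \right)} = \frac{1}{3} + Q^{2}$ ($d{\left(Q \right)} = \left(Q^{2} + 0 Q Q\right) + \frac{1}{3} = \left(Q^{2} + 0 Q\right) + \frac{1}{3} = \left(Q^{2} + 0\right) + \frac{1}{3} = Q^{2} + \frac{1}{3} = \frac{1}{3} + Q^{2}$)
$\left(x{\left(-4,-1 \right)} + d{\left(-1 \right)}\right)^{2} = \left(-3 + \left(\frac{1}{3} + \left(-1\right)^{2}\right)\right)^{2} = \left(-3 + \left(\frac{1}{3} + 1\right)\right)^{2} = \left(-3 + \frac{4}{3}\right)^{2} = \left(- \frac{5}{3}\right)^{2} = \frac{25}{9}$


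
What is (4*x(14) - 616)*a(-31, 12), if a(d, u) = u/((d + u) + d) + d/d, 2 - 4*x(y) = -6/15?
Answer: -58292/125 ≈ -466.34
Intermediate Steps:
x(y) = ⅗ (x(y) = ½ - (-3)/(2*15) = ½ - ¼*(-⅖) = ½ + ⅒ = ⅗)
a(d, u) = 1 + u/(u + 2*d) (a(d, u) = u/(u + 2*d) + 1 = 1 + u/(u + 2*d))
(4*x(14) - 616)*a(-31, 12) = (4*(⅗) - 616)*(2*(-31 + 12)/(12 + 2*(-31))) = (12/5 - 616)*(2*(-19)/(12 - 62)) = -6136*(-19)/(5*(-50)) = -6136*(-1)*(-19)/(5*50) = -3068/5*19/25 = -58292/125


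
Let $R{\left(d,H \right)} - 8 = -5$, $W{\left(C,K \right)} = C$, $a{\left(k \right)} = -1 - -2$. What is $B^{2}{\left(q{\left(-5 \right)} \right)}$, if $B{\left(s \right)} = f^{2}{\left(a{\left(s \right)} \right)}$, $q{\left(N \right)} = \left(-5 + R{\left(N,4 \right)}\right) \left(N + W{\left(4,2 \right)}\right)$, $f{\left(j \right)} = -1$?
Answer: $1$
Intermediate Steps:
$a{\left(k \right)} = 1$ ($a{\left(k \right)} = -1 + 2 = 1$)
$R{\left(d,H \right)} = 3$ ($R{\left(d,H \right)} = 8 - 5 = 3$)
$q{\left(N \right)} = -8 - 2 N$ ($q{\left(N \right)} = \left(-5 + 3\right) \left(N + 4\right) = - 2 \left(4 + N\right) = -8 - 2 N$)
$B{\left(s \right)} = 1$ ($B{\left(s \right)} = \left(-1\right)^{2} = 1$)
$B^{2}{\left(q{\left(-5 \right)} \right)} = 1^{2} = 1$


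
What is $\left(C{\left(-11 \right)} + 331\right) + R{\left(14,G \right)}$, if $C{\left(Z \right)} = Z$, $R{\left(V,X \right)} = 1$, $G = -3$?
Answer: $321$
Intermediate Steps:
$\left(C{\left(-11 \right)} + 331\right) + R{\left(14,G \right)} = \left(-11 + 331\right) + 1 = 320 + 1 = 321$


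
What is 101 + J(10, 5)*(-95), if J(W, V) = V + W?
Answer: -1324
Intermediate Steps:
101 + J(10, 5)*(-95) = 101 + (5 + 10)*(-95) = 101 + 15*(-95) = 101 - 1425 = -1324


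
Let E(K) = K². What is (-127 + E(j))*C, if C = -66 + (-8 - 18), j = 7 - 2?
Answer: 9384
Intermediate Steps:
j = 5
C = -92 (C = -66 - 26 = -92)
(-127 + E(j))*C = (-127 + 5²)*(-92) = (-127 + 25)*(-92) = -102*(-92) = 9384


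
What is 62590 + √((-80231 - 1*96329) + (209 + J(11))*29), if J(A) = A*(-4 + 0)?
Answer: 62590 + 5*I*√6871 ≈ 62590.0 + 414.46*I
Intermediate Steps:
J(A) = -4*A (J(A) = A*(-4) = -4*A)
62590 + √((-80231 - 1*96329) + (209 + J(11))*29) = 62590 + √((-80231 - 1*96329) + (209 - 4*11)*29) = 62590 + √((-80231 - 96329) + (209 - 44)*29) = 62590 + √(-176560 + 165*29) = 62590 + √(-176560 + 4785) = 62590 + √(-171775) = 62590 + 5*I*√6871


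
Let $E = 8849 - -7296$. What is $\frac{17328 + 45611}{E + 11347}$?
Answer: $\frac{62939}{27492} \approx 2.2894$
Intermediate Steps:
$E = 16145$ ($E = 8849 + 7296 = 16145$)
$\frac{17328 + 45611}{E + 11347} = \frac{17328 + 45611}{16145 + 11347} = \frac{62939}{27492}$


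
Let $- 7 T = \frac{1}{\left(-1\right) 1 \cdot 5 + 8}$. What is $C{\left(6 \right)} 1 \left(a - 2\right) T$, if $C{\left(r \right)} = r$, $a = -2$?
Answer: $\frac{8}{7} \approx 1.1429$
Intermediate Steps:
$T = - \frac{1}{21}$ ($T = - \frac{1}{7 \left(\left(-1\right) 1 \cdot 5 + 8\right)} = - \frac{1}{7 \left(\left(-1\right) 5 + 8\right)} = - \frac{1}{7 \left(-5 + 8\right)} = - \frac{1}{7 \cdot 3} = \left(- \frac{1}{7}\right) \frac{1}{3} = - \frac{1}{21} \approx -0.047619$)
$C{\left(6 \right)} 1 \left(a - 2\right) T = 6 \cdot 1 \left(-2 - 2\right) \left(- \frac{1}{21}\right) = 6 \cdot 1 \left(-4\right) \left(- \frac{1}{21}\right) = 6 \left(-4\right) \left(- \frac{1}{21}\right) = \left(-24\right) \left(- \frac{1}{21}\right) = \frac{8}{7}$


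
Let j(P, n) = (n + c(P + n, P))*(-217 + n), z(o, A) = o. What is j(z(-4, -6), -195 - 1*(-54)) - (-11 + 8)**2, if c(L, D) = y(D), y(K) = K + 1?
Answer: 51543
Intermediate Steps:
y(K) = 1 + K
c(L, D) = 1 + D
j(P, n) = (-217 + n)*(1 + P + n) (j(P, n) = (n + (1 + P))*(-217 + n) = (1 + P + n)*(-217 + n) = (-217 + n)*(1 + P + n))
j(z(-4, -6), -195 - 1*(-54)) - (-11 + 8)**2 = (-217 + (-195 - 1*(-54))**2 - 217*(-4) - 216*(-195 - 1*(-54)) - 4*(-195 - 1*(-54))) - (-11 + 8)**2 = (-217 + (-195 + 54)**2 + 868 - 216*(-195 + 54) - 4*(-195 + 54)) - 1*(-3)**2 = (-217 + (-141)**2 + 868 - 216*(-141) - 4*(-141)) - 1*9 = (-217 + 19881 + 868 + 30456 + 564) - 9 = 51552 - 9 = 51543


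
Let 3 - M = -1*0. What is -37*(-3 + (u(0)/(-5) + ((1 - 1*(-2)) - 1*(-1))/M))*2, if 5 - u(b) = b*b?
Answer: 592/3 ≈ 197.33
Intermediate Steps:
u(b) = 5 - b² (u(b) = 5 - b*b = 5 - b²)
M = 3 (M = 3 - (-1)*0 = 3 - 1*0 = 3 + 0 = 3)
-37*(-3 + (u(0)/(-5) + ((1 - 1*(-2)) - 1*(-1))/M))*2 = -37*(-3 + ((5 - 1*0²)/(-5) + ((1 - 1*(-2)) - 1*(-1))/3))*2 = -37*(-3 + ((5 - 1*0)*(-⅕) + ((1 + 2) + 1)*(⅓)))*2 = -37*(-3 + ((5 + 0)*(-⅕) + (3 + 1)*(⅓)))*2 = -37*(-3 + (5*(-⅕) + 4*(⅓)))*2 = -37*(-3 + (-1 + 4/3))*2 = -37*(-3 + ⅓)*2 = -(-296)*2/3 = -37*(-16/3) = 592/3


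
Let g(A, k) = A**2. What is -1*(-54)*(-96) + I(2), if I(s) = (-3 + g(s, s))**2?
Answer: -5183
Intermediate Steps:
I(s) = (-3 + s**2)**2
-1*(-54)*(-96) + I(2) = -1*(-54)*(-96) + (-3 + 2**2)**2 = 54*(-96) + (-3 + 4)**2 = -5184 + 1**2 = -5184 + 1 = -5183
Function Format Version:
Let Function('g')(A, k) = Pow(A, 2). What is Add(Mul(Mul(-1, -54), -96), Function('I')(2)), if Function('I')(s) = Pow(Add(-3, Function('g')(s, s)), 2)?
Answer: -5183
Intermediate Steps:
Function('I')(s) = Pow(Add(-3, Pow(s, 2)), 2)
Add(Mul(Mul(-1, -54), -96), Function('I')(2)) = Add(Mul(Mul(-1, -54), -96), Pow(Add(-3, Pow(2, 2)), 2)) = Add(Mul(54, -96), Pow(Add(-3, 4), 2)) = Add(-5184, Pow(1, 2)) = Add(-5184, 1) = -5183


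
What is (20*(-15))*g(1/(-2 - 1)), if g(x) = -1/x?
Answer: -900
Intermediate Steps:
(20*(-15))*g(1/(-2 - 1)) = (20*(-15))*(-1/(1/(-2 - 1))) = -(-300)/(1/(-3)) = -(-300)/(-1/3) = -(-300)*(-3) = -300*3 = -900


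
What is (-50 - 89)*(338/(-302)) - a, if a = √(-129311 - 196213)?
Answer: 23491/151 - 2*I*√81381 ≈ 155.57 - 570.55*I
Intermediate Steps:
a = 2*I*√81381 (a = √(-325524) = 2*I*√81381 ≈ 570.55*I)
(-50 - 89)*(338/(-302)) - a = (-50 - 89)*(338/(-302)) - 2*I*√81381 = -46982*(-1)/302 - 2*I*√81381 = -139*(-169/151) - 2*I*√81381 = 23491/151 - 2*I*√81381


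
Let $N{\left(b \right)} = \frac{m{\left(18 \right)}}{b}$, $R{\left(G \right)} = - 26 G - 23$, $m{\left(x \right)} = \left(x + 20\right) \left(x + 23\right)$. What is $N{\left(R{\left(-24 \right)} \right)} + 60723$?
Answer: $\frac{36496081}{601} \approx 60726.0$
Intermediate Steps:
$m{\left(x \right)} = \left(20 + x\right) \left(23 + x\right)$
$R{\left(G \right)} = -23 - 26 G$
$N{\left(b \right)} = \frac{1558}{b}$ ($N{\left(b \right)} = \frac{460 + 18^{2} + 43 \cdot 18}{b} = \frac{460 + 324 + 774}{b} = \frac{1558}{b}$)
$N{\left(R{\left(-24 \right)} \right)} + 60723 = \frac{1558}{-23 - -624} + 60723 = \frac{1558}{-23 + 624} + 60723 = \frac{1558}{601} + 60723 = \frac{36496081}{601}$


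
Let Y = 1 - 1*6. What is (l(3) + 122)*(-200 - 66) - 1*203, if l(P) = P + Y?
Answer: -32123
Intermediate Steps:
Y = -5 (Y = 1 - 6 = -5)
l(P) = -5 + P (l(P) = P - 5 = -5 + P)
(l(3) + 122)*(-200 - 66) - 1*203 = ((-5 + 3) + 122)*(-200 - 66) - 1*203 = (-2 + 122)*(-266) - 203 = 120*(-266) - 203 = -31920 - 203 = -32123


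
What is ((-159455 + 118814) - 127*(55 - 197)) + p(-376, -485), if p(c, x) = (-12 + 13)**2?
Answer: -22606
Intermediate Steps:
p(c, x) = 1 (p(c, x) = 1**2 = 1)
((-159455 + 118814) - 127*(55 - 197)) + p(-376, -485) = ((-159455 + 118814) - 127*(55 - 197)) + 1 = (-40641 - 127*(-142)) + 1 = (-40641 + 18034) + 1 = -22607 + 1 = -22606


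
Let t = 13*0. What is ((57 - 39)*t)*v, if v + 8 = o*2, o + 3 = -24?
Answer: 0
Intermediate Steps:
o = -27 (o = -3 - 24 = -27)
t = 0
v = -62 (v = -8 - 27*2 = -8 - 54 = -62)
((57 - 39)*t)*v = ((57 - 39)*0)*(-62) = (18*0)*(-62) = 0*(-62) = 0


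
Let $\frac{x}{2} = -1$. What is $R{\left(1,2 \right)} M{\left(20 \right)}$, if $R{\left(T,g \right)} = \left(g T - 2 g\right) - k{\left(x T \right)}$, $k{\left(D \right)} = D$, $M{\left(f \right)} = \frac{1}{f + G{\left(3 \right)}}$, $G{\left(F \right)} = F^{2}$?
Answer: $0$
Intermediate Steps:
$M{\left(f \right)} = \frac{1}{9 + f}$ ($M{\left(f \right)} = \frac{1}{f + 3^{2}} = \frac{1}{f + 9} = \frac{1}{9 + f}$)
$x = -2$ ($x = 2 \left(-1\right) = -2$)
$R{\left(T,g \right)} = - 2 g + 2 T + T g$ ($R{\left(T,g \right)} = \left(g T - 2 g\right) - - 2 T = \left(T g - 2 g\right) + 2 T = \left(- 2 g + T g\right) + 2 T = - 2 g + 2 T + T g$)
$R{\left(1,2 \right)} M{\left(20 \right)} = \frac{\left(-2\right) 2 + 2 \cdot 1 + 1 \cdot 2}{9 + 20} = \frac{-4 + 2 + 2}{29} = 0 \cdot \frac{1}{29} = 0$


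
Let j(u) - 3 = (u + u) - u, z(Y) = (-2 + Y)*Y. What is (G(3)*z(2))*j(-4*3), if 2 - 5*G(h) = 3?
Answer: 0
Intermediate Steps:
G(h) = -⅕ (G(h) = ⅖ - ⅕*3 = ⅖ - ⅗ = -⅕)
z(Y) = Y*(-2 + Y)
j(u) = 3 + u (j(u) = 3 + ((u + u) - u) = 3 + (2*u - u) = 3 + u)
(G(3)*z(2))*j(-4*3) = (-2*(-2 + 2)/5)*(3 - 4*3) = (-2*0/5)*(3 - 12) = -⅕*0*(-9) = 0*(-9) = 0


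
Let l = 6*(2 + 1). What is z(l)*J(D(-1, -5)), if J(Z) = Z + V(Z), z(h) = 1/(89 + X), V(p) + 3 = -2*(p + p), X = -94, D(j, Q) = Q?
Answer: -12/5 ≈ -2.4000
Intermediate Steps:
l = 18 (l = 6*3 = 18)
V(p) = -3 - 4*p (V(p) = -3 - 2*(p + p) = -3 - 4*p)
z(h) = -⅕ (z(h) = 1/(89 - 94) = 1/(-5) = -⅕)
J(Z) = -3 - 3*Z (J(Z) = Z + (-3 - 4*Z) = -3 - 3*Z)
z(l)*J(D(-1, -5)) = -(-3 - 3*(-5))/5 = -(-3 + 15)/5 = -⅕*12 = -12/5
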